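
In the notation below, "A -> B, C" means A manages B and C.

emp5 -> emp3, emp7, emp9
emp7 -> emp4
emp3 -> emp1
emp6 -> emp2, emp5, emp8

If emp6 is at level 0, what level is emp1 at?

3

Chain from emp1 up to emp6: emp1 → emp3 → emp5 → emp6. That is 3 steps up, so emp1 is 3 levels below emp6.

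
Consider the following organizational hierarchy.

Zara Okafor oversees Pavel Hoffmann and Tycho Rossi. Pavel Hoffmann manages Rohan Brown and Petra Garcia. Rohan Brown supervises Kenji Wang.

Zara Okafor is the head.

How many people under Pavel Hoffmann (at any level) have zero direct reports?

The people in Pavel Hoffmann's organization with no one reporting to them are Petra Garcia, Kenji Wang. That is 2.

2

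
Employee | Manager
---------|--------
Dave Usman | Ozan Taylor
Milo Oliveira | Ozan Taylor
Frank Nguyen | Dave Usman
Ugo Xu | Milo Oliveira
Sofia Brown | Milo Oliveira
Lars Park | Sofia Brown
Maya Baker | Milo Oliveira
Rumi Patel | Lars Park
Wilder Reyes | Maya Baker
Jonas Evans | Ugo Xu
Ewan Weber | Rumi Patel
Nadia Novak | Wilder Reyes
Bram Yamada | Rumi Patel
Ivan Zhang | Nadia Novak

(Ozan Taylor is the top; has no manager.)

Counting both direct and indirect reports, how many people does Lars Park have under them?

Lars Park directly manages Rumi Patel. Under Rumi Patel: Bram Yamada, Ewan Weber (2). That's 3 in total.

3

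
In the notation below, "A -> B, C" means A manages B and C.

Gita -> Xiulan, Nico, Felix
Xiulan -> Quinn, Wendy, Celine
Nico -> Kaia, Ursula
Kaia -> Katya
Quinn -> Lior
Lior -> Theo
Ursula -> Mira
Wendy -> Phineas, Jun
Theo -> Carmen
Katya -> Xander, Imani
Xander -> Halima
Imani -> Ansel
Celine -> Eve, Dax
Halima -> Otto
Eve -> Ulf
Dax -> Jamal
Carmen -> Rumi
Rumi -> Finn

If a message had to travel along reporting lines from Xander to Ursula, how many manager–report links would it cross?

Xander is 3 levels below Nico, and Ursula is 1 level below Nico (their lowest common manager). The shortest path runs up from Xander to Nico and back down to Ursula: 3 + 1 = 4 links.

4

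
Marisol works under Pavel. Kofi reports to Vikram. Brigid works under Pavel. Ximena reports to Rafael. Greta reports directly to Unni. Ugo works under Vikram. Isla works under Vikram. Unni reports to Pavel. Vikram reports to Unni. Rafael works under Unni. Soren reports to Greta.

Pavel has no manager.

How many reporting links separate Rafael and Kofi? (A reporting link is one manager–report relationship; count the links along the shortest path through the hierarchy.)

3

Rafael is 1 level below Unni, and Kofi is 2 levels below Unni (their lowest common manager). The shortest path runs up from Rafael to Unni and back down to Kofi: 1 + 2 = 3 links.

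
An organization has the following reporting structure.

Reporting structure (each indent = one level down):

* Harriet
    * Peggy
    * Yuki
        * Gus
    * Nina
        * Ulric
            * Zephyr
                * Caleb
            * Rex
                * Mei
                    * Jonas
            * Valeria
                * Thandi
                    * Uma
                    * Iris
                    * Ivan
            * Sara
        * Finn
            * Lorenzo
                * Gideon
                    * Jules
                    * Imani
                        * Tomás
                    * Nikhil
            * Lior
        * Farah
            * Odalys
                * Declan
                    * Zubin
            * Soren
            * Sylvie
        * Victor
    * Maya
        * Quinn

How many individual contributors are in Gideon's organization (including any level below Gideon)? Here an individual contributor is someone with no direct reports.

The people in Gideon's organization with no one reporting to them are Nikhil, Tomás, Jules. That is 3.

3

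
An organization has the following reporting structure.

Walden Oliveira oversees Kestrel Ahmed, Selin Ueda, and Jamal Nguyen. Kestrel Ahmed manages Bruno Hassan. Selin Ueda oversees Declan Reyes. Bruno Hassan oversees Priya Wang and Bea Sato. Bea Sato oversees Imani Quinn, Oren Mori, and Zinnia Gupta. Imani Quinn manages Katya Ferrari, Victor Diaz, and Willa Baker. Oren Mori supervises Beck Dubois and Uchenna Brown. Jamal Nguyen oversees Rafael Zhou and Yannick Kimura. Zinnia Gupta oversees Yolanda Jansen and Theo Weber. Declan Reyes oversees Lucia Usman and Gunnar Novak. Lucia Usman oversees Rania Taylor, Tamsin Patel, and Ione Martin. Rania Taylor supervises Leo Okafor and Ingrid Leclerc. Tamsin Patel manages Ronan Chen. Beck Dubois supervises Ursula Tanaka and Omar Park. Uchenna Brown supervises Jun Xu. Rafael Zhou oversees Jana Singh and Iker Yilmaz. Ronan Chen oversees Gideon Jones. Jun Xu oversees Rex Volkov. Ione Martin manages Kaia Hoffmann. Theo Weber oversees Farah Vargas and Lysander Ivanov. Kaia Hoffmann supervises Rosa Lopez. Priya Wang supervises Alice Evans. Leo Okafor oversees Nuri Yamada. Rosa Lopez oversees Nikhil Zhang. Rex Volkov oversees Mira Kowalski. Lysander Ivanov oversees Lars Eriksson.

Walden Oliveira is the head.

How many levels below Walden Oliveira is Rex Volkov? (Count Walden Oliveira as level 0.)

7

Chain from Rex Volkov up to Walden Oliveira: Rex Volkov → Jun Xu → Uchenna Brown → Oren Mori → Bea Sato → Bruno Hassan → Kestrel Ahmed → Walden Oliveira. That is 7 steps up, so Rex Volkov is 7 levels below Walden Oliveira.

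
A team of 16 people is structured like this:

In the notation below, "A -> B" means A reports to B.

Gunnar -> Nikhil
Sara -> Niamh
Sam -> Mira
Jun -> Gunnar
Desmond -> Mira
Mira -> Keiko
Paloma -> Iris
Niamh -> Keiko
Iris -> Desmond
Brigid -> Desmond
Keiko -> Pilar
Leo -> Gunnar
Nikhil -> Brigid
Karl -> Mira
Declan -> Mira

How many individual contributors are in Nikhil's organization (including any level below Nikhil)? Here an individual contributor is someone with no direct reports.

2

The people in Nikhil's organization with no one reporting to them are Leo, Jun. That is 2.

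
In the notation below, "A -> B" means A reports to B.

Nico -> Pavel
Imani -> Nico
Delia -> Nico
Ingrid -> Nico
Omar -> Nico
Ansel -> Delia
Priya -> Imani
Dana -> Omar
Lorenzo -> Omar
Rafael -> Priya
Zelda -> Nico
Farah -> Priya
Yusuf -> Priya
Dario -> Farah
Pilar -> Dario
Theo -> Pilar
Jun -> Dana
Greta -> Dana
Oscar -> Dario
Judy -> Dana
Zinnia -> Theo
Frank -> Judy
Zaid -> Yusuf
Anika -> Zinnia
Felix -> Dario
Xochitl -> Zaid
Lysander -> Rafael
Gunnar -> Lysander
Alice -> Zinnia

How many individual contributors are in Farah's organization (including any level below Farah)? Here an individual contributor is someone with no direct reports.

4

The people in Farah's organization with no one reporting to them are Felix, Oscar, Alice, Anika. That is 4.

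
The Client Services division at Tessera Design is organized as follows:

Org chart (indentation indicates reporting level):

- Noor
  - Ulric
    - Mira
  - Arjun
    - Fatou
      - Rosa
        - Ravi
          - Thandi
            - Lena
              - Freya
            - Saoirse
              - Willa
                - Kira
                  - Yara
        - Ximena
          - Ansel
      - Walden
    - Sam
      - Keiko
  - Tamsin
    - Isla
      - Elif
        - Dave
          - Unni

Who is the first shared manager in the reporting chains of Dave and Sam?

Dave's chain of managers is Elif, Isla, Tamsin, Noor. Sam's chain of managers is Arjun, Noor. The first manager that appears in both chains is Noor.

Noor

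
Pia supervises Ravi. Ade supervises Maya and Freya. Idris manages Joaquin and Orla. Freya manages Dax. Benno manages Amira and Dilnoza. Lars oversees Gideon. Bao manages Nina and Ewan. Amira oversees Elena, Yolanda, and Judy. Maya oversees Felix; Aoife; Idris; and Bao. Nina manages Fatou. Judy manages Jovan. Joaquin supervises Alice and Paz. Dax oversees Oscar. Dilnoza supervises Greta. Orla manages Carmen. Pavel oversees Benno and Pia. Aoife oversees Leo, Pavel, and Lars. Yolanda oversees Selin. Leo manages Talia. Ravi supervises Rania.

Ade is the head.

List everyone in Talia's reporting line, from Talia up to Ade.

Talia -> Leo -> Aoife -> Maya -> Ade

Talia reports to Leo. Leo reports to Aoife. Aoife reports to Maya. Maya reports to Ade. Ade is at the top.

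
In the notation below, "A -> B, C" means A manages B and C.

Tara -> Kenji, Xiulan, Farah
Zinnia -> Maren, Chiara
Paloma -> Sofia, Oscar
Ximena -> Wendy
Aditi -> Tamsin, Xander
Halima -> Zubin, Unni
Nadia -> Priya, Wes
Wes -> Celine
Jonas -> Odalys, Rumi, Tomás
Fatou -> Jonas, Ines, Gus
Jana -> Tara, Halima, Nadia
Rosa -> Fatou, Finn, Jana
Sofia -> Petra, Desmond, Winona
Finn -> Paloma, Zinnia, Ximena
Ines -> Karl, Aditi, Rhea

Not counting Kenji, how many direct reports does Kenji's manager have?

2

Kenji reports to Tara. Tara's other direct reports are Xiulan, Farah — 2 peers.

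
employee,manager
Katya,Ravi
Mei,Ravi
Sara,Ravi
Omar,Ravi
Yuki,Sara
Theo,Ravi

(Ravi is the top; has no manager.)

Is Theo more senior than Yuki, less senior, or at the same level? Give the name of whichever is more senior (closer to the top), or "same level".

Theo

Theo is 1 level below Ravi; Yuki is 2. Theo is higher.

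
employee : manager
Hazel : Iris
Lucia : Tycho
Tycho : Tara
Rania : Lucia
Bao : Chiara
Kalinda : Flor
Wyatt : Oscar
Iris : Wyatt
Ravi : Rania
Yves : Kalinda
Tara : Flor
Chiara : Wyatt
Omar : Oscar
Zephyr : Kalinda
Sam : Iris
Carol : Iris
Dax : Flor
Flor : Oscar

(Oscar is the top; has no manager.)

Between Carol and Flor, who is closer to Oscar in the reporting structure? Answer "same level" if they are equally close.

Flor

Carol is 3 levels below Oscar; Flor is 1. Flor is higher.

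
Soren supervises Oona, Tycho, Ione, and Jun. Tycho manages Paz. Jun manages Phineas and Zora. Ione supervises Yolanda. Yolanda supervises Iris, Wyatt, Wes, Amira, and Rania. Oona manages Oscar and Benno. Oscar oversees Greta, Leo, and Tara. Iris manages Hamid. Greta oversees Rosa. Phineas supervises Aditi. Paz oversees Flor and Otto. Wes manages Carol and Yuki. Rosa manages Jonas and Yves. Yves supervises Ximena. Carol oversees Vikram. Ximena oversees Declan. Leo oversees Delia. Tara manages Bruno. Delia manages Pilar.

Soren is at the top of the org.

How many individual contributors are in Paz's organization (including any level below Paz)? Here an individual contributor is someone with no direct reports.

The people in Paz's organization with no one reporting to them are Otto, Flor. That is 2.

2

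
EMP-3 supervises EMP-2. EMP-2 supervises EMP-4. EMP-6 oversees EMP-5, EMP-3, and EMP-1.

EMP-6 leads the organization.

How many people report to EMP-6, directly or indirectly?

5

EMP-6 directly manages EMP-5, EMP-3, EMP-1. EMP-5 has no reports. Under EMP-3: EMP-2, EMP-4 (2). EMP-1 has no reports. So EMP-6's organization is 3 direct reports plus everyone under them: 1 + 3 + 1 = 5.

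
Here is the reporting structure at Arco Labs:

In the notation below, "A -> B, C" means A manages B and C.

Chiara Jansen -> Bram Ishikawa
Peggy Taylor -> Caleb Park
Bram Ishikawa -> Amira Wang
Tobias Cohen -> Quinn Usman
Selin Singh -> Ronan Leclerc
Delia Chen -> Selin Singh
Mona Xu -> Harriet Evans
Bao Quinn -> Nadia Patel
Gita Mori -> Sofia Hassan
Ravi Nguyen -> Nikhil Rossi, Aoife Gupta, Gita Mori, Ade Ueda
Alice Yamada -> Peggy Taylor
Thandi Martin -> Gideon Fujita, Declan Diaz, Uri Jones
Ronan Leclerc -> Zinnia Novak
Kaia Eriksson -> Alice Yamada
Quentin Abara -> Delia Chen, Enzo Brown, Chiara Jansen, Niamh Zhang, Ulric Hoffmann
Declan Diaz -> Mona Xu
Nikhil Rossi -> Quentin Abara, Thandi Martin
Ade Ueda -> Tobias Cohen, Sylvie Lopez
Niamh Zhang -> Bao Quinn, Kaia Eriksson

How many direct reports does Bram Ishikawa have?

Bram Ishikawa directly manages Amira Wang. That is 1 direct report.

1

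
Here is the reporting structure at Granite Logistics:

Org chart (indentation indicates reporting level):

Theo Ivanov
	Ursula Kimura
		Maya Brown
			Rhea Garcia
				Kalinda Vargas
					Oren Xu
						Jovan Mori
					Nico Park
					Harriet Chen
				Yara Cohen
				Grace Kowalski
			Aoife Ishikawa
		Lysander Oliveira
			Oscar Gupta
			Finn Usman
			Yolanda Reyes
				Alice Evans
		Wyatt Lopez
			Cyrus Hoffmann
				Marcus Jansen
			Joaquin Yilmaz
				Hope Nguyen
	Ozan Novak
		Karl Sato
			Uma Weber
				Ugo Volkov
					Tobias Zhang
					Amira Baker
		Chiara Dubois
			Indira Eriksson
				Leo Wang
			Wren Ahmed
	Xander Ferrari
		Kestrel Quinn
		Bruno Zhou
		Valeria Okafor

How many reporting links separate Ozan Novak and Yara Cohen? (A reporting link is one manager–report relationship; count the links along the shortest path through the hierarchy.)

5

Ozan Novak is 1 level below Theo Ivanov, and Yara Cohen is 4 levels below Theo Ivanov (their lowest common manager). The shortest path runs up from Ozan Novak to Theo Ivanov and back down to Yara Cohen: 1 + 4 = 5 links.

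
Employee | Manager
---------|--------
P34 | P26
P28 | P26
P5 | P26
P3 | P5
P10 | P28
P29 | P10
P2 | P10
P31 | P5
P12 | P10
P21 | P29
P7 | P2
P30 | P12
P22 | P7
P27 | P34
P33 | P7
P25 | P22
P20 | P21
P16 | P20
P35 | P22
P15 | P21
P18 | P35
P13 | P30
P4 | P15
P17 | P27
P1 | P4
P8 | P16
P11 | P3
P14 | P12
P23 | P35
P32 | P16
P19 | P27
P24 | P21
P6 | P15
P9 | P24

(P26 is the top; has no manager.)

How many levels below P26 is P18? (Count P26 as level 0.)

7

Chain from P18 up to P26: P18 → P35 → P22 → P7 → P2 → P10 → P28 → P26. That is 7 steps up, so P18 is 7 levels below P26.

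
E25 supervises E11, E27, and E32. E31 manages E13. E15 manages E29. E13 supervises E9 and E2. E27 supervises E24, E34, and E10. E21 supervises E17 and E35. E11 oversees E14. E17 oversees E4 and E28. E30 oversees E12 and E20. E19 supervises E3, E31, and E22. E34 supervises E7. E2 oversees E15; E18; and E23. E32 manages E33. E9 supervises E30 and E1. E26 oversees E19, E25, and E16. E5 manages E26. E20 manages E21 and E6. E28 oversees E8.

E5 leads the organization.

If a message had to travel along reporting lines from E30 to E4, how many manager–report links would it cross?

4

E4 is in E30's organization: the chain from E4 up to E30 is E4 → E17 → E21 → E20 → E30, which is 4 links.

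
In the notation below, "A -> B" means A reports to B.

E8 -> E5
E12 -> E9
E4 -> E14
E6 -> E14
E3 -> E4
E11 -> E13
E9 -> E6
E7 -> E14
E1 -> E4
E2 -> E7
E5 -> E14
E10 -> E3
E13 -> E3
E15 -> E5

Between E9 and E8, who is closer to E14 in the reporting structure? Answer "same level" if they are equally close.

Both E9 and E8 are 2 levels below E14.

same level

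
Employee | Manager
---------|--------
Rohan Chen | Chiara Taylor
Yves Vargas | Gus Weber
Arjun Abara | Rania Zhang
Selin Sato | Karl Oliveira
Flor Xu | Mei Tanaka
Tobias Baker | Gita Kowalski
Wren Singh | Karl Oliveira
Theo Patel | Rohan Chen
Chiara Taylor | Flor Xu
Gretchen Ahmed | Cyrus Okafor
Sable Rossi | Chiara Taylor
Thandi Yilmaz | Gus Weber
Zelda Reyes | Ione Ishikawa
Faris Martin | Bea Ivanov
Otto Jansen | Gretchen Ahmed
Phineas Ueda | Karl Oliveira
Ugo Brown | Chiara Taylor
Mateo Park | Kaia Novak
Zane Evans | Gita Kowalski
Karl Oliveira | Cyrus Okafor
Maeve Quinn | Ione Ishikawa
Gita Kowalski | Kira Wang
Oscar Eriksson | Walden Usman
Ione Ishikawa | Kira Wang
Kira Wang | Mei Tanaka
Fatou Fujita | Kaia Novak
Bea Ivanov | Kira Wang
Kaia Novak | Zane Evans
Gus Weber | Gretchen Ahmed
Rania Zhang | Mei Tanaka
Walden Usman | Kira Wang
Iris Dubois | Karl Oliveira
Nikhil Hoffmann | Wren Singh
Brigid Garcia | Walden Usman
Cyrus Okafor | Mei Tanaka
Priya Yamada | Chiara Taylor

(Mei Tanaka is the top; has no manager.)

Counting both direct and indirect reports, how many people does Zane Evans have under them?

Zane Evans directly manages Kaia Novak. Under Kaia Novak: Mateo Park, Fatou Fujita (2). That's 3 in total.

3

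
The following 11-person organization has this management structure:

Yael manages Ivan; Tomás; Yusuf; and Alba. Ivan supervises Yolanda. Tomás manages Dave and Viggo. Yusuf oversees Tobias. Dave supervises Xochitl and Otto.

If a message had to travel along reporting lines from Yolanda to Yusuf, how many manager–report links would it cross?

Yolanda is 2 levels below Yael, and Yusuf is 1 level below Yael (their lowest common manager). The shortest path runs up from Yolanda to Yael and back down to Yusuf: 2 + 1 = 3 links.

3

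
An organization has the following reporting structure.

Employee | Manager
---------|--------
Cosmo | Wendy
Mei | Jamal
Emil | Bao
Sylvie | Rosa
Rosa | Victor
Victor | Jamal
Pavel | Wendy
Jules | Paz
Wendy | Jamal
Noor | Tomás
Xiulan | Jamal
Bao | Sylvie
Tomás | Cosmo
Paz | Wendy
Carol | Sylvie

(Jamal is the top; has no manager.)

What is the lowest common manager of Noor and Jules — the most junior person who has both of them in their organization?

Wendy

Noor's chain of managers is Tomás, Cosmo, Wendy, Jamal. Jules's chain of managers is Paz, Wendy, Jamal. The first manager that appears in both chains is Wendy.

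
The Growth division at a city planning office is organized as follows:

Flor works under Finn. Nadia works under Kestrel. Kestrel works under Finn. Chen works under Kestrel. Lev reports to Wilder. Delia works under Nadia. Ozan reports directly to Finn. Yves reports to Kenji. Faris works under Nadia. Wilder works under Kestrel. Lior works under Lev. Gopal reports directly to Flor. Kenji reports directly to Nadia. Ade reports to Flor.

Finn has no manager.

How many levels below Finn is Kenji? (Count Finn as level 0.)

Chain from Kenji up to Finn: Kenji → Nadia → Kestrel → Finn. That is 3 steps up, so Kenji is 3 levels below Finn.

3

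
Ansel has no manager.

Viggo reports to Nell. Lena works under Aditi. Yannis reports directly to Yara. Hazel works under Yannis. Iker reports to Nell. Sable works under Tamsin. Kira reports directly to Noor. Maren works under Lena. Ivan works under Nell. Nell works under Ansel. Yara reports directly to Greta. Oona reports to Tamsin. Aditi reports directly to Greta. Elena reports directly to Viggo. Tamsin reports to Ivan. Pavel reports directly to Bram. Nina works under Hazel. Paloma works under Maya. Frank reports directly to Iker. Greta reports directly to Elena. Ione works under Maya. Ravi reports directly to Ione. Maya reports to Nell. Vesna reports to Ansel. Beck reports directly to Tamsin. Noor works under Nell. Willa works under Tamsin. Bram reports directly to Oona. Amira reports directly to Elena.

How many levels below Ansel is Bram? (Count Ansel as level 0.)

Chain from Bram up to Ansel: Bram → Oona → Tamsin → Ivan → Nell → Ansel. That is 5 steps up, so Bram is 5 levels below Ansel.

5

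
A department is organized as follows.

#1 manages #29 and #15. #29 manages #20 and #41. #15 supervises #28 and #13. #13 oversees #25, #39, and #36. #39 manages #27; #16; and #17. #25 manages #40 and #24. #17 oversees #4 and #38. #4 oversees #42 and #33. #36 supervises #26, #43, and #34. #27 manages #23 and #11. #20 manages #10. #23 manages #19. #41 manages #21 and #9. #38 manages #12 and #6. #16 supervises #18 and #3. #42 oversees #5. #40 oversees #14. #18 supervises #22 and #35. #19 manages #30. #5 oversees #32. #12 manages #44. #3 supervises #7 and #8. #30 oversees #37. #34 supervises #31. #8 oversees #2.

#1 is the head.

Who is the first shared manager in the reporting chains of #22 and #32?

#39

#22's chain of managers is #18, #16, #39, #13, #15, #1. #32's chain of managers is #5, #42, #4, #17, #39, #13, #15, #1. The first manager that appears in both chains is #39.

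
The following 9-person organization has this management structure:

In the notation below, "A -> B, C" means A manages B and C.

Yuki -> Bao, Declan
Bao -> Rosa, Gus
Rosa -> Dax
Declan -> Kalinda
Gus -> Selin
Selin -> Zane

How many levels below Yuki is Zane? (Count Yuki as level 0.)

4

Chain from Zane up to Yuki: Zane → Selin → Gus → Bao → Yuki. That is 4 steps up, so Zane is 4 levels below Yuki.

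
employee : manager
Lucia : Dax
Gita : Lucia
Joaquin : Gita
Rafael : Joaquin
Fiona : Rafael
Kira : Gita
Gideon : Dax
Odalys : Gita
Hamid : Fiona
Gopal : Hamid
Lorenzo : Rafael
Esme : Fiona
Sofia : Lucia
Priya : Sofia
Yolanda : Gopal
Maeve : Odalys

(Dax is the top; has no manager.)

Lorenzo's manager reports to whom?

Joaquin

Lorenzo reports to Rafael, and Rafael reports to Joaquin. So Lorenzo's skip-level manager is Joaquin.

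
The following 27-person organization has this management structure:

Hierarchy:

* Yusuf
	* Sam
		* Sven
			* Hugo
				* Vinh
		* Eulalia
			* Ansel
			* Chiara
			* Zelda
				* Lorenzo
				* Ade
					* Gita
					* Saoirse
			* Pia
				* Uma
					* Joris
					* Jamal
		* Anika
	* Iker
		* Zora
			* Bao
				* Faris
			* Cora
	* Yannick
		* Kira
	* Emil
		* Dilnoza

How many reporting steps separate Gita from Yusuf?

5

Chain from Gita up to Yusuf: Gita → Ade → Zelda → Eulalia → Sam → Yusuf. That is 5 steps up, so Gita is 5 levels below Yusuf.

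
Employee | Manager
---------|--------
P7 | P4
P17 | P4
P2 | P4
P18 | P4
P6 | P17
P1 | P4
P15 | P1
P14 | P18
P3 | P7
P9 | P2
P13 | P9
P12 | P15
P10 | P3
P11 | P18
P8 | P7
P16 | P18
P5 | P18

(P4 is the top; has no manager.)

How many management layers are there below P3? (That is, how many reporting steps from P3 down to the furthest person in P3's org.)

The longest chain under P3 runs P3 → P10, which is 1 level below P3.

1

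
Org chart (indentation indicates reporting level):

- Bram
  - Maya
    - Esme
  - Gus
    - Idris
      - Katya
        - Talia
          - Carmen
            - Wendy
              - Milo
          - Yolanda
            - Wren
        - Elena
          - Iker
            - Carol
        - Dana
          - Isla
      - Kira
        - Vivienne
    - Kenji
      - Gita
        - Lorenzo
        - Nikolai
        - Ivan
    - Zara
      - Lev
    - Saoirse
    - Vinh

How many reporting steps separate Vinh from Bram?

Chain from Vinh up to Bram: Vinh → Gus → Bram. That is 2 steps up, so Vinh is 2 levels below Bram.

2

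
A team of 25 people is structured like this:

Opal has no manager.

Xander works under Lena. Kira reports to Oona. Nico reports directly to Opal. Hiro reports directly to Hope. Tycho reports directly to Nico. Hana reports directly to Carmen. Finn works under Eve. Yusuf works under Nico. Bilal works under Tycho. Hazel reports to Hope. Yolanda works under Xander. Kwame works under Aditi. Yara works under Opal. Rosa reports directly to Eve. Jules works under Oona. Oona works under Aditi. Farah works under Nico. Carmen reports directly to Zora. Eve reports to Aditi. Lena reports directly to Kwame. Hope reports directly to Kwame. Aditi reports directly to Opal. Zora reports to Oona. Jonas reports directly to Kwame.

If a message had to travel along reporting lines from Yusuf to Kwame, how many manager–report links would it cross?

Yusuf is 2 levels below Opal, and Kwame is 2 levels below Opal (their lowest common manager). The shortest path runs up from Yusuf to Opal and back down to Kwame: 2 + 2 = 4 links.

4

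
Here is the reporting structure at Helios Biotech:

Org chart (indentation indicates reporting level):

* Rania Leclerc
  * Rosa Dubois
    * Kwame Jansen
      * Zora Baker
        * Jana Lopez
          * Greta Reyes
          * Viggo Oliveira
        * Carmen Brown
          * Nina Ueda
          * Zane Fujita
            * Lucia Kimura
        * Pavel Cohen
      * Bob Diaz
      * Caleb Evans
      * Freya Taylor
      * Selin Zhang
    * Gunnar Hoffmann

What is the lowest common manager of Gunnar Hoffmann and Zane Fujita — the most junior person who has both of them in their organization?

Rosa Dubois

Gunnar Hoffmann's chain of managers is Rosa Dubois, Rania Leclerc. Zane Fujita's chain of managers is Carmen Brown, Zora Baker, Kwame Jansen, Rosa Dubois, Rania Leclerc. The first manager that appears in both chains is Rosa Dubois.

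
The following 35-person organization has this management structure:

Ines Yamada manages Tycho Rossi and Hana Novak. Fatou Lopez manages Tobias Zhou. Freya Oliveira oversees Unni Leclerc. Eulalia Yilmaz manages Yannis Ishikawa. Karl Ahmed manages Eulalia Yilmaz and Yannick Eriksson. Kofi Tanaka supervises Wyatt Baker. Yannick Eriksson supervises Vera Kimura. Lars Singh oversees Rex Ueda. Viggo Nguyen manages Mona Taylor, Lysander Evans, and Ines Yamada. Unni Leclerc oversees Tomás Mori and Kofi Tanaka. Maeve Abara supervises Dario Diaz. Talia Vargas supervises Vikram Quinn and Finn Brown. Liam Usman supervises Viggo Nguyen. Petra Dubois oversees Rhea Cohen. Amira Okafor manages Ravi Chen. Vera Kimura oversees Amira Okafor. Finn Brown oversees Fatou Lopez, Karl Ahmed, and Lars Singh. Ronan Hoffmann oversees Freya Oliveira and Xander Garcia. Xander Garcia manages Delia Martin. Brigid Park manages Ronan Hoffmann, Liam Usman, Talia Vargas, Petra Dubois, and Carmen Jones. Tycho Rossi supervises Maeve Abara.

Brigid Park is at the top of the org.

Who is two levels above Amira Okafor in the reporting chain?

Yannick Eriksson

Amira Okafor reports to Vera Kimura, and Vera Kimura reports to Yannick Eriksson. So Amira Okafor's skip-level manager is Yannick Eriksson.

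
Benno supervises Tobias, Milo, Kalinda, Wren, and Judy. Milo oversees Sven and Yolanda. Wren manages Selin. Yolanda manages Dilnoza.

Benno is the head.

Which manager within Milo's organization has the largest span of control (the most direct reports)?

Direct-report counts within Milo's organization: Milo has 2; Yolanda has 1. The largest is 2, held by Milo.

Milo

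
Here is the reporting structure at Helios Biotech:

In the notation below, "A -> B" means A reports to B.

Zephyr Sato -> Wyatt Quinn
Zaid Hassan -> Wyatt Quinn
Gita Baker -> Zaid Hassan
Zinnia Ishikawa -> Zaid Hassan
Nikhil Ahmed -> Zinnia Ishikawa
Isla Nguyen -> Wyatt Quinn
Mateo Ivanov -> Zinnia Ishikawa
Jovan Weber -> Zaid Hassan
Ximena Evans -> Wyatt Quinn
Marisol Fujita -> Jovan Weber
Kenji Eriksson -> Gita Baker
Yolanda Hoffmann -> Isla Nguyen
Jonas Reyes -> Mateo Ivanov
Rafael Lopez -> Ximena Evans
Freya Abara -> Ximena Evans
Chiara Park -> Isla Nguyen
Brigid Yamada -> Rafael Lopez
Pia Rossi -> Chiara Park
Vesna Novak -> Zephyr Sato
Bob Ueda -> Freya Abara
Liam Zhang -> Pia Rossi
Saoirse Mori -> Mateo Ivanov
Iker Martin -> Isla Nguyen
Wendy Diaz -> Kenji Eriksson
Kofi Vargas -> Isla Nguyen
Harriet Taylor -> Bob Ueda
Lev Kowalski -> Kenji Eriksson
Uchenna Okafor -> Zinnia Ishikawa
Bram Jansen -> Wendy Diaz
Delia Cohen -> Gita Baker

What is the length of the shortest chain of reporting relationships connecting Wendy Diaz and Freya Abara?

6

Wendy Diaz is 4 levels below Wyatt Quinn, and Freya Abara is 2 levels below Wyatt Quinn (their lowest common manager). The shortest path runs up from Wendy Diaz to Wyatt Quinn and back down to Freya Abara: 4 + 2 = 6 links.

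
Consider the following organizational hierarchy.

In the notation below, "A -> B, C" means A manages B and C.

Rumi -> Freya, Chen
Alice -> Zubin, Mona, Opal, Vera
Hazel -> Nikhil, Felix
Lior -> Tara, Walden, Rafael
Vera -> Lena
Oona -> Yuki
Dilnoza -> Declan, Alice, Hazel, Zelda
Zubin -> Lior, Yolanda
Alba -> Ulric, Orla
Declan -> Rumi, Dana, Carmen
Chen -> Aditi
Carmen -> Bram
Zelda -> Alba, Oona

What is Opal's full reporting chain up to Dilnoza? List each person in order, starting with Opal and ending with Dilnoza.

Opal -> Alice -> Dilnoza

Opal reports to Alice. Alice reports to Dilnoza. Dilnoza is at the top.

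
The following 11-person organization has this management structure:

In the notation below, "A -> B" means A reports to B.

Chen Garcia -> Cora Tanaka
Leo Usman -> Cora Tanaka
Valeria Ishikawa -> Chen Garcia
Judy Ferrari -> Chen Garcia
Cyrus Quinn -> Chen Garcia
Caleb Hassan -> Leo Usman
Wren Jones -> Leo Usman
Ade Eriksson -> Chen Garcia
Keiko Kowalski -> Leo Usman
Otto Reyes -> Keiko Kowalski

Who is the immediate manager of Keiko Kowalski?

Keiko Kowalski reports directly to Leo Usman.

Leo Usman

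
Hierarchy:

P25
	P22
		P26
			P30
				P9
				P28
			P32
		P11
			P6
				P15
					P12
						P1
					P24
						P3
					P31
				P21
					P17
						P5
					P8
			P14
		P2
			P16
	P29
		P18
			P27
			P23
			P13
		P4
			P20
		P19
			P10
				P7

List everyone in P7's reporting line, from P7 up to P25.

P7 -> P10 -> P19 -> P29 -> P25

P7 reports to P10. P10 reports to P19. P19 reports to P29. P29 reports to P25. P25 is at the top.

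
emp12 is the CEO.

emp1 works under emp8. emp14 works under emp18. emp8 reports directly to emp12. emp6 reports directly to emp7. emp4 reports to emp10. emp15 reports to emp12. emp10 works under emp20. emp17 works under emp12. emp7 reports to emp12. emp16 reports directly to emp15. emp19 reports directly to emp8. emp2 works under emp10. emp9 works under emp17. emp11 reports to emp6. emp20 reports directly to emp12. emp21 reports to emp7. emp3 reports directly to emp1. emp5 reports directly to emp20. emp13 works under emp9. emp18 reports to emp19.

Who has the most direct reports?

Direct-report counts: emp12 has 5; emp15 has 1; emp8 has 2; emp1 has 1; emp19 has 1; emp18 has 1; emp7 has 2; emp6 has 1; emp20 has 2; emp10 has 2; emp17 has 1; emp9 has 1. The largest is 5, held by emp12.

emp12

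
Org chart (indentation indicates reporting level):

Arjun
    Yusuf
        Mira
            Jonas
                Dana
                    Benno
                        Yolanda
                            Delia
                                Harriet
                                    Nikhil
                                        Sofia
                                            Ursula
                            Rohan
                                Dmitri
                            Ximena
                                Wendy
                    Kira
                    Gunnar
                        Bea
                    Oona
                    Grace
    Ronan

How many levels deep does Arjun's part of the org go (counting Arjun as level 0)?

The longest chain under Arjun runs Arjun → Yusuf → Mira → Jonas → Dana → Benno → Yolanda → Delia → Harriet → Nikhil → Sofia → Ursula, which is 11 levels below Arjun.

11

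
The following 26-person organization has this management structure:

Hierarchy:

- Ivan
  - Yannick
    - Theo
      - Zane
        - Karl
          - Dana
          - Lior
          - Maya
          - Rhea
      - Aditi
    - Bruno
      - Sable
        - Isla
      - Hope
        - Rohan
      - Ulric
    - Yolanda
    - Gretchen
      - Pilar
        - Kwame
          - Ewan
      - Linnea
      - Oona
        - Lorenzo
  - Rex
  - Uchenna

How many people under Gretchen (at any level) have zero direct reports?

The people in Gretchen's organization with no one reporting to them are Lorenzo, Linnea, Ewan. That is 3.

3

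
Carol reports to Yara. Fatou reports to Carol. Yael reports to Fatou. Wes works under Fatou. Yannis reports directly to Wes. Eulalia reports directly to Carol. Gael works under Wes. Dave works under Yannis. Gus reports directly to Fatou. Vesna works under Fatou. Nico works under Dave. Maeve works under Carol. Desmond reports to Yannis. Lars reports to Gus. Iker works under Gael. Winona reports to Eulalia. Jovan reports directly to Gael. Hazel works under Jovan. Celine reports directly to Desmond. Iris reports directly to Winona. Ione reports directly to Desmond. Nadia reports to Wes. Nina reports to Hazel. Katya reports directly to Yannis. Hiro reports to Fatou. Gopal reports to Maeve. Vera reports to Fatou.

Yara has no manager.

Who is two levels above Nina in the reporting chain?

Jovan

Nina reports to Hazel, and Hazel reports to Jovan. So Nina's skip-level manager is Jovan.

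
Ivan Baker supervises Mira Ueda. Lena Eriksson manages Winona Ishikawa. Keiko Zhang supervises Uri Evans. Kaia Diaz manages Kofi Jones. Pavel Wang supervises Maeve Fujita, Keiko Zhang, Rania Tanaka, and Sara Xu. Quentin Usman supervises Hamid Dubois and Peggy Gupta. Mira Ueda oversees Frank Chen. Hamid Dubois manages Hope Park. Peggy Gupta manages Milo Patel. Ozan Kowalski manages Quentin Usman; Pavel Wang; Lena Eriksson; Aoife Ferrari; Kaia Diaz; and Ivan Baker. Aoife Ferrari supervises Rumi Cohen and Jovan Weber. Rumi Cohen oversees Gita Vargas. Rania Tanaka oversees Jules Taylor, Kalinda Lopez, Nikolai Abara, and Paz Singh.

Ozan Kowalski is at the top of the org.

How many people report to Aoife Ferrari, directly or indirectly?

Aoife Ferrari directly manages Rumi Cohen, Jovan Weber. Under Rumi Cohen: Gita Vargas (1). Jovan Weber has no reports. So Aoife Ferrari's organization is 2 direct reports plus everyone under them: 2 + 1 = 3.

3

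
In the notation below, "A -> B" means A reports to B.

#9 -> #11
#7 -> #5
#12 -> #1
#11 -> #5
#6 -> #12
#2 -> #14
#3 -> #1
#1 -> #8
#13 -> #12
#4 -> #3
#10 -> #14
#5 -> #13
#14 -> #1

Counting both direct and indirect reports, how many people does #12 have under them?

#12 directly manages #13, #6. Under #13: #5, #7, #11, #9 (4). #6 has no reports. So #12's organization is 2 direct reports plus everyone under them: 5 + 1 = 6.

6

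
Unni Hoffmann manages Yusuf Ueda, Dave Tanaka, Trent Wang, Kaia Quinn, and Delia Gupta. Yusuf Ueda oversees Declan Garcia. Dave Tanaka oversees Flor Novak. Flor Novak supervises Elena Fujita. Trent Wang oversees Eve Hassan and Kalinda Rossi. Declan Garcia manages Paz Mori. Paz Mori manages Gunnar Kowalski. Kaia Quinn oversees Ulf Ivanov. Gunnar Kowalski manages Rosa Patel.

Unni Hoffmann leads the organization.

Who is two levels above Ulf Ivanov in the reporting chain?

Ulf Ivanov reports to Kaia Quinn, and Kaia Quinn reports to Unni Hoffmann. So Ulf Ivanov's skip-level manager is Unni Hoffmann.

Unni Hoffmann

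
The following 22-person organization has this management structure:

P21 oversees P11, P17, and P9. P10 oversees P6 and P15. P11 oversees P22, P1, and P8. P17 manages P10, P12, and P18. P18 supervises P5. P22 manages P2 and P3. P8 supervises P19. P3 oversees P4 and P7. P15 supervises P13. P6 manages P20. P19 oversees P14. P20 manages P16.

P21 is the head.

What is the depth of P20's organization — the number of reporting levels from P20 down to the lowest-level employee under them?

1

The longest chain under P20 runs P20 → P16, which is 1 level below P20.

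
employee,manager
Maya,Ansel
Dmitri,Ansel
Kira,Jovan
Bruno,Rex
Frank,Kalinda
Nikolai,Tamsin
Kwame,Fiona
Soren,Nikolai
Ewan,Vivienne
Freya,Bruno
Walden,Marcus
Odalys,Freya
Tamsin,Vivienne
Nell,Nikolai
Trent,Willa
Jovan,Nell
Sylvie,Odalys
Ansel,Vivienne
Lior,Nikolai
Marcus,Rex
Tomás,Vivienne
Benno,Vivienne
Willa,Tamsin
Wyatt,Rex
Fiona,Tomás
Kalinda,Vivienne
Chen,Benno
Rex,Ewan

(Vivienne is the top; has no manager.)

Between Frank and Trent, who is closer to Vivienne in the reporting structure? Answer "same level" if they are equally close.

Frank is 2 levels below Vivienne; Trent is 3. Frank is higher.

Frank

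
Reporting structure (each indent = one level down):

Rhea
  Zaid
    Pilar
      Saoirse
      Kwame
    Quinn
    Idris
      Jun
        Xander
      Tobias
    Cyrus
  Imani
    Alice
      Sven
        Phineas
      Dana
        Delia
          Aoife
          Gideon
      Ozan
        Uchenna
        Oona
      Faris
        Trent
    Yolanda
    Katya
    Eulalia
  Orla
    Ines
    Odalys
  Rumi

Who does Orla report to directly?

Rhea

Orla reports directly to Rhea.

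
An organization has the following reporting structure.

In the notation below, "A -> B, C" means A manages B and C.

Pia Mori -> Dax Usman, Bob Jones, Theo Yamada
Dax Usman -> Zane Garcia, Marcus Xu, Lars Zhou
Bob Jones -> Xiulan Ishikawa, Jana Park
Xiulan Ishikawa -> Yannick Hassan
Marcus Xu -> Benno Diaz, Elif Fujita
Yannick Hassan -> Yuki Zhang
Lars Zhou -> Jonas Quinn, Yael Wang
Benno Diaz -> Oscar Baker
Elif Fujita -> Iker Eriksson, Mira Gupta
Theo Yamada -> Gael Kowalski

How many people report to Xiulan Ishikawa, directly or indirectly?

Xiulan Ishikawa directly manages Yannick Hassan. Under Yannick Hassan: Yuki Zhang (1). That's 2 in total.

2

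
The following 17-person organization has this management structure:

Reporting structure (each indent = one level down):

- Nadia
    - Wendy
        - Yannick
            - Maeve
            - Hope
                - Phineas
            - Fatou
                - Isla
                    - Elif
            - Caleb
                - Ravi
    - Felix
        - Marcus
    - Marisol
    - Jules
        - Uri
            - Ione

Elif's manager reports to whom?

Fatou

Elif reports to Isla, and Isla reports to Fatou. So Elif's skip-level manager is Fatou.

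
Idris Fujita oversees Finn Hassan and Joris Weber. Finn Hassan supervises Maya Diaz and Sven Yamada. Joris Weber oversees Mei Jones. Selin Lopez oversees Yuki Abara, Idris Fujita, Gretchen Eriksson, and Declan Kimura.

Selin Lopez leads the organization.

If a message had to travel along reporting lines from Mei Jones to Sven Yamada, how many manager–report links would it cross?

4

Mei Jones is 2 levels below Idris Fujita, and Sven Yamada is 2 levels below Idris Fujita (their lowest common manager). The shortest path runs up from Mei Jones to Idris Fujita and back down to Sven Yamada: 2 + 2 = 4 links.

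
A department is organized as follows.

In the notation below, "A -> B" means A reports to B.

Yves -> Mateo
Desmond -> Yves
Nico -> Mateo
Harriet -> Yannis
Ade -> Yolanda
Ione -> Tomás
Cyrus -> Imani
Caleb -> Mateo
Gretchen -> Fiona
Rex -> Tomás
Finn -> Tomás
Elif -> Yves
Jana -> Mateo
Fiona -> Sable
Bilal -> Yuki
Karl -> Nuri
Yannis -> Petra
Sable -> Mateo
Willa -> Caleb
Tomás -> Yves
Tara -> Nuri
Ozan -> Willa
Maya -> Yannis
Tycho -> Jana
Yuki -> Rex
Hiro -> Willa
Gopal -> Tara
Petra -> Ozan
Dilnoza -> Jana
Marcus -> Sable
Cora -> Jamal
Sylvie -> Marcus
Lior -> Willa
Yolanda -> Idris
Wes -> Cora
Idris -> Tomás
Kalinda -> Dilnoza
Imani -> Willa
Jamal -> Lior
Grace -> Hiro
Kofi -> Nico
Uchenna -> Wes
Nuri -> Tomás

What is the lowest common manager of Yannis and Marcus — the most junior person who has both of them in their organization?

Yannis's chain of managers is Petra, Ozan, Willa, Caleb, Mateo. Marcus's chain of managers is Sable, Mateo. The first manager that appears in both chains is Mateo.

Mateo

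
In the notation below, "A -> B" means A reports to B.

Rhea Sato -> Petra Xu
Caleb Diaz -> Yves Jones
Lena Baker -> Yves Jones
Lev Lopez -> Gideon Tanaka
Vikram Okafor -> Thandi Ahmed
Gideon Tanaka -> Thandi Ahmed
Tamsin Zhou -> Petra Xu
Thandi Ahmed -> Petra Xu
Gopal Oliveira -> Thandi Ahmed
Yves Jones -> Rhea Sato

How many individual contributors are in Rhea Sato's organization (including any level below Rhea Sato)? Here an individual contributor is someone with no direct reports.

2

The people in Rhea Sato's organization with no one reporting to them are Lena Baker, Caleb Diaz. That is 2.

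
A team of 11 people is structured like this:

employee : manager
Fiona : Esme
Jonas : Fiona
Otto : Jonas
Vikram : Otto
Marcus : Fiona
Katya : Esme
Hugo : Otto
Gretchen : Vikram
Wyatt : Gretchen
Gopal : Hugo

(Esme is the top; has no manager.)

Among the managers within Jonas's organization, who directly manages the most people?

Otto

Direct-report counts within Jonas's organization: Jonas has 1; Otto has 2; Hugo has 1; Vikram has 1; Gretchen has 1. The largest is 2, held by Otto.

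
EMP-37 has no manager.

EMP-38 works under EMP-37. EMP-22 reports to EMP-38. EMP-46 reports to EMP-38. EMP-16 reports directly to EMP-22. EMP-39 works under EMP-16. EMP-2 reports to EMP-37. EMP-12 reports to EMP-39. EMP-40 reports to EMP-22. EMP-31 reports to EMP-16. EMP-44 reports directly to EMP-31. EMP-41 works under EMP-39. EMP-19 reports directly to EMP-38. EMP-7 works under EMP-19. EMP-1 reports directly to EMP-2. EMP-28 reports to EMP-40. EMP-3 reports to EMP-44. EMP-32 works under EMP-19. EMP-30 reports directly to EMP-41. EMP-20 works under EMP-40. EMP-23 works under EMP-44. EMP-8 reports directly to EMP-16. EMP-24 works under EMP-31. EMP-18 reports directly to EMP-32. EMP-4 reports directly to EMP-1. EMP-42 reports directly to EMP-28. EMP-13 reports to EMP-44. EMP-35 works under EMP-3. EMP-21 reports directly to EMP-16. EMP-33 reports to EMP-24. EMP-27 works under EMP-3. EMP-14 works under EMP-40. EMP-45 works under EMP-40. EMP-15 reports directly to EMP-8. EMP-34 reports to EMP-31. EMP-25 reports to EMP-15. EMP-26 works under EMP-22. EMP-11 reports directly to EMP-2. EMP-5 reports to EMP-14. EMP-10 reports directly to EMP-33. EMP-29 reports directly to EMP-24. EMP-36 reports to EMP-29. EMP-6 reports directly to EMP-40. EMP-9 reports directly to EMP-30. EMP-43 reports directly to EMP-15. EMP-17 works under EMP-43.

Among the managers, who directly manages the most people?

Direct-report counts: EMP-37 has 2; EMP-2 has 2; EMP-1 has 1; EMP-38 has 3; EMP-19 has 2; EMP-32 has 1; EMP-22 has 3; EMP-40 has 5; EMP-14 has 1; EMP-28 has 1; EMP-16 has 4; EMP-8 has 1; EMP-15 has 2; EMP-43 has 1; EMP-31 has 3; EMP-24 has 2; EMP-29 has 1; EMP-33 has 1; EMP-44 has 3; EMP-3 has 2; EMP-39 has 2; EMP-41 has 1; EMP-30 has 1. The largest is 5, held by EMP-40.

EMP-40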